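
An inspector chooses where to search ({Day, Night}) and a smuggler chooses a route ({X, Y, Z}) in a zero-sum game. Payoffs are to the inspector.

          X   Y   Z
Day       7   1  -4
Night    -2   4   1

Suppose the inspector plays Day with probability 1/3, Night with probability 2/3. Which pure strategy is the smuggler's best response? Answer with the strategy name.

Z

If the smuggler plays X, the inspector's expected payoff is (1/3)·7 + (2/3)·(-2) = 1.
If the smuggler plays Y, the inspector's expected payoff is (1/3)·1 + (2/3)·4 = 3.
If the smuggler plays Z, the inspector's expected payoff is (1/3)·(-4) + (2/3)·1 = -2/3.
The smuggler minimizes the inspector's payoff; the smallest is -2/3, so the best response is Z.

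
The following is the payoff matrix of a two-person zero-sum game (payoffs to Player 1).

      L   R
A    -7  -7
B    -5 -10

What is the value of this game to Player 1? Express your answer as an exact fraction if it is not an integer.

-7

Row minima: A → -7, B → -10; maximin = -7.
Column maxima: L → -5, R → -7; minimax = -7.
Since maximin = minimax = -7, there is a saddle point and the value is -7.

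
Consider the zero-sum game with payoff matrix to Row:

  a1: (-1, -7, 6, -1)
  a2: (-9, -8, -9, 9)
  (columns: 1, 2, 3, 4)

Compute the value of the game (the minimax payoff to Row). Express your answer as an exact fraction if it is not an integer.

-7

Row minima: a1 → -7, a2 → -9; maximin = -7.
Column maxima: 1 → -1, 2 → -7, 3 → 6, 4 → 9; minimax = -7.
Since maximin = minimax = -7, there is a saddle point and the value is -7.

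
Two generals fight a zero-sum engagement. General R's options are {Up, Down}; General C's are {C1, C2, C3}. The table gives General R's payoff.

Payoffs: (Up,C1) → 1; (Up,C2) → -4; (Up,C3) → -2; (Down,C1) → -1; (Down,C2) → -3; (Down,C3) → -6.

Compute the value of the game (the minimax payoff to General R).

-18/5

Row minima: Up → -4, Down → -6; maximin = -4.
Column maxima: C1 → 1, C2 → -3, C3 → -2; minimax = -3.
-4 ≠ -3, so there is no saddle point; optimal play is mixed.
C1 is strictly dominated by C2 (it gives General R strictly more in every row), so General C never plays it.
On the remaining 2×2 (Up, Down vs C2, C3):
Let General R play Up with probability p. Expected payoff against C2: (-4)p + (-3)(1−p) = −p − 3; against C3: (-2)p + (-6)(1−p) = 4p − 6.
Setting these equal: −p − 3 = 4p − 6 ⇒ −5p = -3 ⇒ p = 3/5, and the value is (-1)·(3/5) − 3 = -18/5.
For General C: with q = P(C2), equating Up's and Down's payoffs gives −2q − 2 = 3q − 6 ⇒ q = 4/5.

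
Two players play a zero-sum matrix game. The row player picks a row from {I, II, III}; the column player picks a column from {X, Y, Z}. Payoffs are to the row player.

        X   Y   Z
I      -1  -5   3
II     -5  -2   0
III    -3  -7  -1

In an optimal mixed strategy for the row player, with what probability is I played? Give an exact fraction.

Row minima: I → -5, II → -5, III → -7; maximin = -5.
Column maxima: X → -1, Y → -2, Z → 3; minimax = -2.
-5 ≠ -2, so there is no saddle point; optimal play is mixed.
III is strictly dominated by I, so the row player never plays it.
Z is strictly dominated by X (it gives the row player strictly more in every row), so the column player never plays it.
On the remaining 2×2 (I, II vs X, Y):
Let the row player play I with probability p. Expected payoff against X: (-1)p + (-5)(1−p) = 4p − 5; against Y: (-5)p + (-2)(1−p) = −3p − 2.
Setting these equal: 4p − 5 = −3p − 2 ⇒ 7p = 3 ⇒ p = 3/7, and the value is (4)·(3/7) − 5 = -23/7.
For the column player: with q = P(X), equating I's and II's payoffs gives 4q − 5 = −3q − 2 ⇒ q = 3/7.

3/7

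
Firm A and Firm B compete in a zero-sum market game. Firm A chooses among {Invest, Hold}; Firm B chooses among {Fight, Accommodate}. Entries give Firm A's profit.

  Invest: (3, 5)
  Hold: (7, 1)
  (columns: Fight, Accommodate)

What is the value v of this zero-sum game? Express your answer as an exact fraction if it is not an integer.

4

Row minima: Invest → 3, Hold → 1; maximin = 3.
Column maxima: Fight → 7, Accommodate → 5; minimax = 5.
3 ≠ 5, so there is no saddle point; optimal play is mixed.
Let Firm A play Invest with probability p. Expected payoff against Fight: 3p + 7(1−p) = −4p + 7; against Accommodate: 5p + 1(1−p) = 4p + 1.
Setting these equal: −4p + 7 = 4p + 1 ⇒ −8p = -6 ⇒ p = 3/4, and the value is (-4)·(3/4) + 7 = 4.
For Firm B: with q = P(Fight), equating Invest's and Hold's payoffs gives −2q + 5 = 6q + 1 ⇒ q = 1/2.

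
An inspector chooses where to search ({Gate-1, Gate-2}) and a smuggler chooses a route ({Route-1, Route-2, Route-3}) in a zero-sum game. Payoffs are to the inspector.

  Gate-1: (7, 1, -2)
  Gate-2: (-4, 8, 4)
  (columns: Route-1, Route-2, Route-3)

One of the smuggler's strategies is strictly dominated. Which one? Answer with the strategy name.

Route-3 holds the inspector's payoff strictly below Route-2 in every row: -2 < 1, 4 < 8.
So Route-2 is strictly dominated for the smuggler.

Route-2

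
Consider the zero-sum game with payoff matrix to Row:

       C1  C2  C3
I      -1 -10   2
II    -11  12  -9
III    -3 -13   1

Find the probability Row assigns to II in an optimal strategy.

Row minima: I → -10, II → -11, III → -13; maximin = -10.
Column maxima: C1 → -1, C2 → 12, C3 → 2; minimax = -1.
-10 ≠ -1, so there is no saddle point; optimal play is mixed.
III is strictly dominated by I, so Row never plays it.
C3 is strictly dominated by C1 (it gives Row strictly more in every row), so Column never plays it.
On the remaining 2×2 (I, II vs C1, C2):
Let Row play I with probability p. Expected payoff against C1: (-1)p + (-11)(1−p) = 10p − 11; against C2: (-10)p + 12(1−p) = −22p + 12.
Setting these equal: 10p − 11 = −22p + 12 ⇒ 32p = 23 ⇒ p = 23/32, and the value is (10)·(23/32) − 11 = -61/16.
For Column: with q = P(C1), equating I's and II's payoffs gives 9q − 10 = −23q + 12 ⇒ q = 11/16.

9/32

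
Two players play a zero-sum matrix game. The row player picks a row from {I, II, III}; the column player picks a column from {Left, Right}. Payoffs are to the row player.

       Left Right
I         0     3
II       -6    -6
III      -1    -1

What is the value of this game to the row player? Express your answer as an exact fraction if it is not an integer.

Row minima: I → 0, II → -6, III → -1; maximin = 0.
Column maxima: Left → 0, Right → 3; minimax = 0.
Since maximin = minimax = 0, there is a saddle point and the value is 0.

0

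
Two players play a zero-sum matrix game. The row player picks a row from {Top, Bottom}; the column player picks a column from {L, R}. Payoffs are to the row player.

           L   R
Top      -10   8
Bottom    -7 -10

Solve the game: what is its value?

Row minima: Top → -10, Bottom → -10; maximin = -10.
Column maxima: L → -7, R → 8; minimax = -7.
-10 ≠ -7, so there is no saddle point; optimal play is mixed.
Let the row player play Top with probability p. Expected payoff against L: (-10)p + (-7)(1−p) = −3p − 7; against R: 8p + (-10)(1−p) = 18p − 10.
Setting these equal: −3p − 7 = 18p − 10 ⇒ −21p = -3 ⇒ p = 1/7, and the value is (-3)·(1/7) − 7 = -52/7.
For the column player: with q = P(L), equating Top's and Bottom's payoffs gives −18q + 8 = 3q − 10 ⇒ q = 6/7.

-52/7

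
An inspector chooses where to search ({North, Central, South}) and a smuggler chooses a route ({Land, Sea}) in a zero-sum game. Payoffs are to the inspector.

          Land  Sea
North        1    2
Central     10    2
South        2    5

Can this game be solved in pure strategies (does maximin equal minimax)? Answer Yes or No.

Row minima: North → 1, Central → 2, South → 2; maximin = 2.
Column maxima: Land → 10, Sea → 5; minimax = 5.
2 ≠ 5, so no pure-strategy equilibrium exists.

No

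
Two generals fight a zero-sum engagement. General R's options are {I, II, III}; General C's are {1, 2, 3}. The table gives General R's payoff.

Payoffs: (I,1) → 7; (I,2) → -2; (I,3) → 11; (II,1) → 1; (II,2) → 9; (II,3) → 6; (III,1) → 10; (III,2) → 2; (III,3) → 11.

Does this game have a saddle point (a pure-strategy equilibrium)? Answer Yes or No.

No

Row minima: I → -2, II → 1, III → 2; maximin = 2.
Column maxima: 1 → 10, 2 → 9, 3 → 11; minimax = 9.
2 ≠ 9, so no pure-strategy equilibrium exists.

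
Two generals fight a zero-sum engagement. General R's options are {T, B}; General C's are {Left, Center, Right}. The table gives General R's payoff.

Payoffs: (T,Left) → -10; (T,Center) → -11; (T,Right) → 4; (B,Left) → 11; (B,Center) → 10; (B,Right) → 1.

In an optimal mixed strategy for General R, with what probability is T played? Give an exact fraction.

Row minima: T → -11, B → 1; maximin = 1.
Column maxima: Left → 11, Center → 10, Right → 4; minimax = 4.
1 ≠ 4, so there is no saddle point; optimal play is mixed.
Left is strictly dominated by Center (it gives General R strictly more in every row), so General C never plays it.
On the remaining 2×2 (T, B vs Center, Right):
Let General R play T with probability p. Expected payoff against Center: (-11)p + 10(1−p) = −21p + 10; against Right: 4p + 1(1−p) = 3p + 1.
Setting these equal: −21p + 10 = 3p + 1 ⇒ −24p = -9 ⇒ p = 3/8, and the value is (-21)·(3/8) + 10 = 17/8.
For General C: with q = P(Center), equating T's and B's payoffs gives −15q + 4 = 9q + 1 ⇒ q = 1/8.

3/8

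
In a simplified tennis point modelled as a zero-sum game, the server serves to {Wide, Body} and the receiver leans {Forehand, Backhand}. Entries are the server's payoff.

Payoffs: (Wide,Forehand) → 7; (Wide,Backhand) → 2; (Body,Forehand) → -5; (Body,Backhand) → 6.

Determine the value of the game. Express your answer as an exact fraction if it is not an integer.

Row minima: Wide → 2, Body → -5; maximin = 2.
Column maxima: Forehand → 7, Backhand → 6; minimax = 6.
2 ≠ 6, so there is no saddle point; optimal play is mixed.
Let the server play Wide with probability p. Expected payoff against Forehand: 7p + (-5)(1−p) = 12p − 5; against Backhand: 2p + 6(1−p) = −4p + 6.
Setting these equal: 12p − 5 = −4p + 6 ⇒ 16p = 11 ⇒ p = 11/16, and the value is (12)·(11/16) − 5 = 13/4.
For the receiver: with q = P(Forehand), equating Wide's and Body's payoffs gives 5q + 2 = −11q + 6 ⇒ q = 1/4.

13/4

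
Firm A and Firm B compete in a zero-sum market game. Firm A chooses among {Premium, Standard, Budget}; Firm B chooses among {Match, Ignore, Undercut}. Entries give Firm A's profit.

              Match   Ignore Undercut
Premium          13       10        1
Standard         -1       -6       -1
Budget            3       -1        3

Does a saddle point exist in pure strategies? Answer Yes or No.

Row minima: Premium → 1, Standard → -6, Budget → -1; maximin = 1.
Column maxima: Match → 13, Ignore → 10, Undercut → 3; minimax = 3.
1 ≠ 3, so no pure-strategy equilibrium exists.

No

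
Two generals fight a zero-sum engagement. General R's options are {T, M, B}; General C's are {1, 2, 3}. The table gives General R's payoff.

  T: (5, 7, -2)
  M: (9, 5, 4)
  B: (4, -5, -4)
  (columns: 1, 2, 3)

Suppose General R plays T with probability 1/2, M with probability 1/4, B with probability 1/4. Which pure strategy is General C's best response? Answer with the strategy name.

3

If General C plays 1, General R's expected payoff is (1/2)·5 + (1/4)·9 + (1/4)·4 = 23/4.
If General C plays 2, General R's expected payoff is (1/2)·7 + (1/4)·5 + (1/4)·(-5) = 7/2.
If General C plays 3, General R's expected payoff is (1/2)·(-2) + (1/4)·4 + (1/4)·(-4) = -1.
General C minimizes General R's payoff; the smallest is -1, so the best response is 3.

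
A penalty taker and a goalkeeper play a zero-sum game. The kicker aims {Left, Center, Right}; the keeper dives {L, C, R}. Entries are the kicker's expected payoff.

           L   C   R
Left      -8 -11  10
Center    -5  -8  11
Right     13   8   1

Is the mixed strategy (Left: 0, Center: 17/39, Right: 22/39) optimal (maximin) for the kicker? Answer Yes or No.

No

Against L this mix gives (17/39)·(-5) + (22/39)·13 = 67/13.
Against C this mix gives (17/39)·(-8) + (22/39)·8 = 40/39.
Against R this mix gives (17/39)·11 + (22/39)·1 = 209/39.
The keeper will play C, holding the kicker to 40/39. Shifting weight toward the row that does better against C would raise this floor (the equalizing mix achieves 48/13 against both C and R), so the proposed strategy is not optimal.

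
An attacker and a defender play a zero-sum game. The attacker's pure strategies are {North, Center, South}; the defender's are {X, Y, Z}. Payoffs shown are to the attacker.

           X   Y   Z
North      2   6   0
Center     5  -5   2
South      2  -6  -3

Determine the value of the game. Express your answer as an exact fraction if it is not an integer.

Row minima: North → 0, Center → -5, South → -6; maximin = 0.
Column maxima: X → 5, Y → 6, Z → 2; minimax = 2.
0 ≠ 2, so there is no saddle point; optimal play is mixed.
South is strictly dominated by Center, so the attacker never plays it.
X is strictly dominated by Z (it gives the attacker strictly more in every row), so the defender never plays it.
On the remaining 2×2 (North, Center vs Y, Z):
Let the attacker play North with probability p. Expected payoff against Y: 6p + (-5)(1−p) = 11p − 5; against Z: 0p + 2(1−p) = −2p + 2.
Setting these equal: 11p − 5 = −2p + 2 ⇒ 13p = 7 ⇒ p = 7/13, and the value is (11)·(7/13) − 5 = 12/13.
For the defender: with q = P(Y), equating North's and Center's payoffs gives 6q = −7q + 2 ⇒ q = 2/13.

12/13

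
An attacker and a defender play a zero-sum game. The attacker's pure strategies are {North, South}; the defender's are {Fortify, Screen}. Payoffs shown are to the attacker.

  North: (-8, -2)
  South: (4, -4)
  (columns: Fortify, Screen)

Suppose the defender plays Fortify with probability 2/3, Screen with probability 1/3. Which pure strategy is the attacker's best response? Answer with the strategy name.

Expected payoff of North: (2/3)·(-8) + (1/3)·(-2) = -6.
Expected payoff of South: (2/3)·4 + (1/3)·(-4) = 4/3.
The largest is 4/3, so the attacker's best response is South.

South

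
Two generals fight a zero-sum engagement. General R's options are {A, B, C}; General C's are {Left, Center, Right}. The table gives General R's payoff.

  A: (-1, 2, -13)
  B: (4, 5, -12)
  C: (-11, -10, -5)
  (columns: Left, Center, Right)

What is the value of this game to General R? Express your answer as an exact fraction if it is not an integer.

Row minima: A → -13, B → -12, C → -11; maximin = -11.
Column maxima: Left → 4, Center → 5, Right → -5; minimax = -5.
-11 ≠ -5, so there is no saddle point; optimal play is mixed.
A is strictly dominated by B, so General R never plays it.
Center is strictly dominated by Left (it gives General R strictly more in every row), so General C never plays it.
On the remaining 2×2 (B, C vs Left, Right):
Let General R play B with probability p. Expected payoff against Left: 4p + (-11)(1−p) = 15p − 11; against Right: (-12)p + (-5)(1−p) = −7p − 5.
Setting these equal: 15p − 11 = −7p − 5 ⇒ 22p = 6 ⇒ p = 3/11, and the value is (15)·(3/11) − 11 = -76/11.
For General C: with q = P(Left), equating B's and C's payoffs gives 16q − 12 = −6q − 5 ⇒ q = 7/22.

-76/11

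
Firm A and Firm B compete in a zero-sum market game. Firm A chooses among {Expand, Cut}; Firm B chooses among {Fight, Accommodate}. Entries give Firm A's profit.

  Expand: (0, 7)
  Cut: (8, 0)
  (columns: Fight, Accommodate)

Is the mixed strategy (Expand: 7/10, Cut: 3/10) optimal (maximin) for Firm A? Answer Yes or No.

Against Fight this mix gives (7/10)·0 + (3/10)·8 = 12/5.
Against Accommodate this mix gives (7/10)·7 + (3/10)·0 = 49/10.
Firm B will play Fight, holding Firm A to 12/5. Shifting weight toward the row that does better against Fight would raise this floor (the equalizing mix achieves 56/15 against both Fight and Accommodate), so the proposed strategy is not optimal.

No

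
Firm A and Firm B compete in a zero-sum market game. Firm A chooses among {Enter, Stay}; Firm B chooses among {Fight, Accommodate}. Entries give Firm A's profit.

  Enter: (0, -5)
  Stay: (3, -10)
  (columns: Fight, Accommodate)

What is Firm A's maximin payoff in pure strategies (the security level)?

-5

Row minima: Enter → -5, Stay → -10.
The best of these is -5.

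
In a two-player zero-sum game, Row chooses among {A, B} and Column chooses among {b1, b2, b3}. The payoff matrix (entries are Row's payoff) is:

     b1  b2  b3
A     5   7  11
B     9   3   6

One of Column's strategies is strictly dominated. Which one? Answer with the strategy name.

b2 holds Row's payoff strictly below b3 in every row: 7 < 11, 3 < 6.
So b3 is strictly dominated for Column.

b3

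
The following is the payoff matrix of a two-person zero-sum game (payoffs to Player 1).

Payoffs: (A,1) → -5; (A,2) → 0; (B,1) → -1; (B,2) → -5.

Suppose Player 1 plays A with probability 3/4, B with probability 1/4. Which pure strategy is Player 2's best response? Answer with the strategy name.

1

If Player 2 plays 1, Player 1's expected payoff is (3/4)·(-5) + (1/4)·(-1) = -4.
If Player 2 plays 2, Player 1's expected payoff is (3/4)·0 + (1/4)·(-5) = -5/4.
Player 2 minimizes Player 1's payoff; the smallest is -4, so the best response is 1.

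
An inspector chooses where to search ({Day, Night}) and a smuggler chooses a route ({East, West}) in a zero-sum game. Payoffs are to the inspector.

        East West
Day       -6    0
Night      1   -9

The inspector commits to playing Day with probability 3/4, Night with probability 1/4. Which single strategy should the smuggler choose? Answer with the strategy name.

East

If the smuggler plays East, the inspector's expected payoff is (3/4)·(-6) + (1/4)·1 = -17/4.
If the smuggler plays West, the inspector's expected payoff is (3/4)·0 + (1/4)·(-9) = -9/4.
The smuggler minimizes the inspector's payoff; the smallest is -17/4, so the best response is East.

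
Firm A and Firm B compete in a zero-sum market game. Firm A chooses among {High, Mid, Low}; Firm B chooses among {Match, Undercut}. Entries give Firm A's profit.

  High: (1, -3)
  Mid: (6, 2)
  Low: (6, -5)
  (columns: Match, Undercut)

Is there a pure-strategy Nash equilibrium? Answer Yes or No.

Row minima: High → -3, Mid → 2, Low → -5; maximin = 2.
Column maxima: Match → 6, Undercut → 2; minimax = 2.
maximin = minimax = 2, so a saddle point exists.

Yes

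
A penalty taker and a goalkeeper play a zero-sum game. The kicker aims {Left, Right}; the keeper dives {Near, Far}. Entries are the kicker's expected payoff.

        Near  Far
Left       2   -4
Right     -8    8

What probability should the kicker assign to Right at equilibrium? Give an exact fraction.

Row minima: Left → -4, Right → -8; maximin = -4.
Column maxima: Near → 2, Far → 8; minimax = 2.
-4 ≠ 2, so there is no saddle point; optimal play is mixed.
Let the kicker play Left with probability p. Expected payoff against Near: 2p + (-8)(1−p) = 10p − 8; against Far: (-4)p + 8(1−p) = −12p + 8.
Setting these equal: 10p − 8 = −12p + 8 ⇒ 22p = 16 ⇒ p = 8/11, and the value is (10)·(8/11) − 8 = -8/11.
For the keeper: with q = P(Near), equating Left's and Right's payoffs gives 6q − 4 = −16q + 8 ⇒ q = 6/11.

3/11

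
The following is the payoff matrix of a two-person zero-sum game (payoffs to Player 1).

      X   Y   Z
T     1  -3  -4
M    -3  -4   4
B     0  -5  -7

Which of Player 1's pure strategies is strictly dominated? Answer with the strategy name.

B

T gives a strictly higher payoff than B against every column: 1 > 0, -3 > -5, -4 > -7.
So B is strictly dominated and Player 1 never plays it.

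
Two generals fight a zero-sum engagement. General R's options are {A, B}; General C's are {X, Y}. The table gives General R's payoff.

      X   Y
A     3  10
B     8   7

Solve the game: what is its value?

Row minima: A → 3, B → 7; maximin = 7.
Column maxima: X → 8, Y → 10; minimax = 8.
7 ≠ 8, so there is no saddle point; optimal play is mixed.
Let General R play A with probability p. Expected payoff against X: 3p + 8(1−p) = −5p + 8; against Y: 10p + 7(1−p) = 3p + 7.
Setting these equal: −5p + 8 = 3p + 7 ⇒ −8p = -1 ⇒ p = 1/8, and the value is (-5)·(1/8) + 8 = 59/8.
For General C: with q = P(X), equating A's and B's payoffs gives −7q + 10 = q + 7 ⇒ q = 3/8.

59/8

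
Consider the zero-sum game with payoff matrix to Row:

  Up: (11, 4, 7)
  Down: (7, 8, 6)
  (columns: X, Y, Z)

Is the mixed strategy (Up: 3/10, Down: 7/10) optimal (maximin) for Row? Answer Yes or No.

No

Against X this mix gives (3/10)·11 + (7/10)·7 = 41/5.
Against Y this mix gives (3/10)·4 + (7/10)·8 = 34/5.
Against Z this mix gives (3/10)·7 + (7/10)·6 = 63/10.
Column will play Z, holding Row to 63/10. Shifting weight toward the row that does better against Z would raise this floor (the equalizing mix achieves 32/5 against both Z and Y), so the proposed strategy is not optimal.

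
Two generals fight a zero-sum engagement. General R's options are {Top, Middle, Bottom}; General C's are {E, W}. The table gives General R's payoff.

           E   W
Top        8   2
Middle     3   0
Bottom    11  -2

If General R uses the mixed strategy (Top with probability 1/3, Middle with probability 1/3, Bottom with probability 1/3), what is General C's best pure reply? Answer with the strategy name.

If General C plays E, General R's expected payoff is (1/3)·8 + (1/3)·3 + (1/3)·11 = 22/3.
If General C plays W, General R's expected payoff is (1/3)·2 + (1/3)·0 + (1/3)·(-2) = 0.
General C minimizes General R's payoff; the smallest is 0, so the best response is W.

W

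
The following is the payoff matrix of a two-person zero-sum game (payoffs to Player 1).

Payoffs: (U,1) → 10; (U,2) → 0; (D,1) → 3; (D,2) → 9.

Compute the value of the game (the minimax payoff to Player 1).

Row minima: U → 0, D → 3; maximin = 3.
Column maxima: 1 → 10, 2 → 9; minimax = 9.
3 ≠ 9, so there is no saddle point; optimal play is mixed.
Let Player 1 play U with probability p. Expected payoff against 1: 10p + 3(1−p) = 7p + 3; against 2: 0p + 9(1−p) = −9p + 9.
Setting these equal: 7p + 3 = −9p + 9 ⇒ 16p = 6 ⇒ p = 3/8, and the value is (7)·(3/8) + 3 = 45/8.
For Player 2: with q = P(1), equating U's and D's payoffs gives 10q = −6q + 9 ⇒ q = 9/16.

45/8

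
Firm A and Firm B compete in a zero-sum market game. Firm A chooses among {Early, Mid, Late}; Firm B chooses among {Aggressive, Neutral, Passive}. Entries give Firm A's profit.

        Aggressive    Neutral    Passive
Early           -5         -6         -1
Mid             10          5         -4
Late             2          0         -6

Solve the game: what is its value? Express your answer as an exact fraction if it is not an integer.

-29/14

Row minima: Early → -6, Mid → -4, Late → -6; maximin = -4.
Column maxima: Aggressive → 10, Neutral → 5, Passive → -1; minimax = -1.
-4 ≠ -1, so there is no saddle point; optimal play is mixed.
Late is strictly dominated by Mid, so Firm A never plays it.
Aggressive is strictly dominated by Neutral (it gives Firm A strictly more in every row), so Firm B never plays it.
On the remaining 2×2 (Early, Mid vs Neutral, Passive):
Let Firm A play Early with probability p. Expected payoff against Neutral: (-6)p + 5(1−p) = −11p + 5; against Passive: (-1)p + (-4)(1−p) = 3p − 4.
Setting these equal: −11p + 5 = 3p − 4 ⇒ −14p = -9 ⇒ p = 9/14, and the value is (-11)·(9/14) + 5 = -29/14.
For Firm B: with q = P(Neutral), equating Early's and Mid's payoffs gives −5q − 1 = 9q − 4 ⇒ q = 3/14.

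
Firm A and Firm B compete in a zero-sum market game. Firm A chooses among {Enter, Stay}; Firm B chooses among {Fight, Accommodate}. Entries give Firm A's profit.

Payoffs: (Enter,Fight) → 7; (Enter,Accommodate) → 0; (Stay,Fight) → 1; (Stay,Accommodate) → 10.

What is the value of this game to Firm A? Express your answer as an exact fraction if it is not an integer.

Row minima: Enter → 0, Stay → 1; maximin = 1.
Column maxima: Fight → 7, Accommodate → 10; minimax = 7.
1 ≠ 7, so there is no saddle point; optimal play is mixed.
Let Firm A play Enter with probability p. Expected payoff against Fight: 7p + 1(1−p) = 6p + 1; against Accommodate: 0p + 10(1−p) = −10p + 10.
Setting these equal: 6p + 1 = −10p + 10 ⇒ 16p = 9 ⇒ p = 9/16, and the value is (6)·(9/16) + 1 = 35/8.
For Firm B: with q = P(Fight), equating Enter's and Stay's payoffs gives 7q = −9q + 10 ⇒ q = 5/8.

35/8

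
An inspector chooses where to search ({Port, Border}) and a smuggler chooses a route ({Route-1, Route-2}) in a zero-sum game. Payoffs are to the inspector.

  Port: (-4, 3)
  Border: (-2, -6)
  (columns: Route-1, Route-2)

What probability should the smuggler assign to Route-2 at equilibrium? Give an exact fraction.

2/11

Row minima: Port → -4, Border → -6; maximin = -4.
Column maxima: Route-1 → -2, Route-2 → 3; minimax = -2.
-4 ≠ -2, so there is no saddle point; optimal play is mixed.
Let the inspector play Port with probability p. Expected payoff against Route-1: (-4)p + (-2)(1−p) = −2p − 2; against Route-2: 3p + (-6)(1−p) = 9p − 6.
Setting these equal: −2p − 2 = 9p − 6 ⇒ −11p = -4 ⇒ p = 4/11, and the value is (-2)·(4/11) − 2 = -30/11.
For the smuggler: with q = P(Route-1), equating Port's and Border's payoffs gives −7q + 3 = 4q − 6 ⇒ q = 9/11.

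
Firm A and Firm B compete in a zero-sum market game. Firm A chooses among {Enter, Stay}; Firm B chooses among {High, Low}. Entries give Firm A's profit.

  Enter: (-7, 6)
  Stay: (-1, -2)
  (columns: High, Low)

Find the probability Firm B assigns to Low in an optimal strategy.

Row minima: Enter → -7, Stay → -2; maximin = -2.
Column maxima: High → -1, Low → 6; minimax = -1.
-2 ≠ -1, so there is no saddle point; optimal play is mixed.
Let Firm A play Enter with probability p. Expected payoff against High: (-7)p + (-1)(1−p) = −6p − 1; against Low: 6p + (-2)(1−p) = 8p − 2.
Setting these equal: −6p − 1 = 8p − 2 ⇒ −14p = -1 ⇒ p = 1/14, and the value is (-6)·(1/14) − 1 = -10/7.
For Firm B: with q = P(High), equating Enter's and Stay's payoffs gives −13q + 6 = q − 2 ⇒ q = 4/7.

3/7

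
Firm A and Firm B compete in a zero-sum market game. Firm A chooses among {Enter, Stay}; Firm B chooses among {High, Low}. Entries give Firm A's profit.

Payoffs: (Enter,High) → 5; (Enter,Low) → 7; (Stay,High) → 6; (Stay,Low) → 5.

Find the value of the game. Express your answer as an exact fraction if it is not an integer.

Row minima: Enter → 5, Stay → 5; maximin = 5.
Column maxima: High → 6, Low → 7; minimax = 6.
5 ≠ 6, so there is no saddle point; optimal play is mixed.
Let Firm A play Enter with probability p. Expected payoff against High: 5p + 6(1−p) = −p + 6; against Low: 7p + 5(1−p) = 2p + 5.
Setting these equal: −p + 6 = 2p + 5 ⇒ −3p = -1 ⇒ p = 1/3, and the value is (-1)·(1/3) + 6 = 17/3.
For Firm B: with q = P(High), equating Enter's and Stay's payoffs gives −2q + 7 = q + 5 ⇒ q = 2/3.

17/3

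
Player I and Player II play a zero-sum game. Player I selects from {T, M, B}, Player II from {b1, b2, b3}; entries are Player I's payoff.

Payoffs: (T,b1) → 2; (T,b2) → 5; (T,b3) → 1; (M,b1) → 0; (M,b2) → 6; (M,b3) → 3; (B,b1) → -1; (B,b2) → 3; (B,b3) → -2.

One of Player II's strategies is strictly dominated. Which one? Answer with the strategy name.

b2

b1 holds Player I's payoff strictly below b2 in every row: 2 < 5, 0 < 6, -1 < 3.
So b2 is strictly dominated for Player II.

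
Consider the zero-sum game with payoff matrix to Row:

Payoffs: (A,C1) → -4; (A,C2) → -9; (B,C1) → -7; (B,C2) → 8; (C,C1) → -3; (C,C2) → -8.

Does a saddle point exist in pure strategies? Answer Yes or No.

Row minima: A → -9, B → -7, C → -8; maximin = -7.
Column maxima: C1 → -3, C2 → 8; minimax = -3.
-7 ≠ -3, so no pure-strategy equilibrium exists.

No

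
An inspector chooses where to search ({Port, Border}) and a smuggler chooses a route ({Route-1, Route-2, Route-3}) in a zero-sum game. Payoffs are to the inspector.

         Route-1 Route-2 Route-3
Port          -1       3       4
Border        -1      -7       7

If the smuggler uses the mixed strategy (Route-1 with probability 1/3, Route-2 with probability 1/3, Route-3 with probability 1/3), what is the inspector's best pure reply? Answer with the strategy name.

Port

Expected payoff of Port: (1/3)·(-1) + (1/3)·3 + (1/3)·4 = 2.
Expected payoff of Border: (1/3)·(-1) + (1/3)·(-7) + (1/3)·7 = -1/3.
The largest is 2, so the inspector's best response is Port.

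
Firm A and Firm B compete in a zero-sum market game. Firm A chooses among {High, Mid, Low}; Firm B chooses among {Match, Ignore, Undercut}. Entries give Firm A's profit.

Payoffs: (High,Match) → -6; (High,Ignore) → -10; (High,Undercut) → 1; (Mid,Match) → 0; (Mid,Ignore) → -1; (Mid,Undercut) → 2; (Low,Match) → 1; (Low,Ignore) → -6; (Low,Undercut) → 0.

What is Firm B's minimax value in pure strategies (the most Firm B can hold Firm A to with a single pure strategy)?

-1

Column maxima: Match → 1, Ignore → -1, Undercut → 2.
The smallest of these is -1.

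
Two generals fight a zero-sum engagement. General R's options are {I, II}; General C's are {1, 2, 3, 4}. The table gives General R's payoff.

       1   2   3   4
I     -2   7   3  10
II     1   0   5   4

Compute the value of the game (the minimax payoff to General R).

7/10

Row minima: I → -2, II → 0; maximin = 0.
Column maxima: 1 → 1, 2 → 7, 3 → 5, 4 → 10; minimax = 1.
0 ≠ 1, so there is no saddle point; optimal play is mixed.
3 is strictly dominated by 1 (it gives General R strictly more in every row), so General C never plays it.
4 is strictly dominated by 1 (it gives General R strictly more in every row), so General C never plays it.
On the remaining 2×2 (I, II vs 1, 2):
Let General R play I with probability p. Expected payoff against 1: (-2)p + 1(1−p) = −3p + 1; against 2: 7p + 0(1−p) = 7p.
Setting these equal: −3p + 1 = 7p ⇒ −10p = -1 ⇒ p = 1/10, and the value is (-3)·(1/10) + 1 = 7/10.
For General C: with q = P(1), equating I's and II's payoffs gives −9q + 7 = q ⇒ q = 7/10.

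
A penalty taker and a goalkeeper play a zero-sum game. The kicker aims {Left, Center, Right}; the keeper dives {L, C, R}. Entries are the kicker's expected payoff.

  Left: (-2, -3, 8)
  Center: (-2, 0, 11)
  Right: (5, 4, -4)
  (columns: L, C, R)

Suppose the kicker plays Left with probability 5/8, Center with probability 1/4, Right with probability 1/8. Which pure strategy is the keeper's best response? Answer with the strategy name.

If the keeper plays L, the kicker's expected payoff is (5/8)·(-2) + (1/4)·(-2) + (1/8)·5 = -9/8.
If the keeper plays C, the kicker's expected payoff is (5/8)·(-3) + (1/4)·0 + (1/8)·4 = -11/8.
If the keeper plays R, the kicker's expected payoff is (5/8)·8 + (1/4)·11 + (1/8)·(-4) = 29/4.
The keeper minimizes the kicker's payoff; the smallest is -11/8, so the best response is C.

C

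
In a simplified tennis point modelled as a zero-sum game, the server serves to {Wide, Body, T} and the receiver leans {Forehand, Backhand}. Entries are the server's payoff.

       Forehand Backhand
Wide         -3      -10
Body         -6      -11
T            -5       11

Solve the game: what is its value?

-83/23

Row minima: Wide → -10, Body → -11, T → -5; maximin = -5.
Column maxima: Forehand → -3, Backhand → 11; minimax = -3.
-5 ≠ -3, so there is no saddle point; optimal play is mixed.
Body is strictly dominated by Wide, so the server never plays it.
On the remaining 2×2 (Wide, T vs Forehand, Backhand):
Let the server play Wide with probability p. Expected payoff against Forehand: (-3)p + (-5)(1−p) = 2p − 5; against Backhand: (-10)p + 11(1−p) = −21p + 11.
Setting these equal: 2p − 5 = −21p + 11 ⇒ 23p = 16 ⇒ p = 16/23, and the value is (2)·(16/23) − 5 = -83/23.
For the receiver: with q = P(Forehand), equating Wide's and T's payoffs gives 7q − 10 = −16q + 11 ⇒ q = 21/23.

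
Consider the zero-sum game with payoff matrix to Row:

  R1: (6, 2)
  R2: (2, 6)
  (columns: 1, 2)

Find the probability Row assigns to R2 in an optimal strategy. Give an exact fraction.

1/2

Row minima: R1 → 2, R2 → 2; maximin = 2.
Column maxima: 1 → 6, 2 → 6; minimax = 6.
2 ≠ 6, so there is no saddle point; optimal play is mixed.
Let Row play R1 with probability p. Expected payoff against 1: 6p + 2(1−p) = 4p + 2; against 2: 2p + 6(1−p) = −4p + 6.
Setting these equal: 4p + 2 = −4p + 6 ⇒ 8p = 4 ⇒ p = 1/2, and the value is (4)·(1/2) + 2 = 4.
For Column: with q = P(1), equating R1's and R2's payoffs gives 4q + 2 = −4q + 6 ⇒ q = 1/2.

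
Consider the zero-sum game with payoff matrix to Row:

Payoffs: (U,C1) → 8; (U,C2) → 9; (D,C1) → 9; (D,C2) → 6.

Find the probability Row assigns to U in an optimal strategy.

3/4

Row minima: U → 8, D → 6; maximin = 8.
Column maxima: C1 → 9, C2 → 9; minimax = 9.
8 ≠ 9, so there is no saddle point; optimal play is mixed.
Let Row play U with probability p. Expected payoff against C1: 8p + 9(1−p) = −p + 9; against C2: 9p + 6(1−p) = 3p + 6.
Setting these equal: −p + 9 = 3p + 6 ⇒ −4p = -3 ⇒ p = 3/4, and the value is (-1)·(3/4) + 9 = 33/4.
For Column: with q = P(C1), equating U's and D's payoffs gives −q + 9 = 3q + 6 ⇒ q = 3/4.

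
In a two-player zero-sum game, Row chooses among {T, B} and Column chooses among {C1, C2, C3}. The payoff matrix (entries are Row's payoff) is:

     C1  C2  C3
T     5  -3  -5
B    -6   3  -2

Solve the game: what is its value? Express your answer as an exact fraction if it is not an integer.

-20/7

Row minima: T → -5, B → -6; maximin = -5.
Column maxima: C1 → 5, C2 → 3, C3 → -2; minimax = -2.
-5 ≠ -2, so there is no saddle point; optimal play is mixed.
C2 is strictly dominated by C3 (it gives Row strictly more in every row), so Column never plays it.
On the remaining 2×2 (T, B vs C1, C3):
Let Row play T with probability p. Expected payoff against C1: 5p + (-6)(1−p) = 11p − 6; against C3: (-5)p + (-2)(1−p) = −3p − 2.
Setting these equal: 11p − 6 = −3p − 2 ⇒ 14p = 4 ⇒ p = 2/7, and the value is (11)·(2/7) − 6 = -20/7.
For Column: with q = P(C1), equating T's and B's payoffs gives 10q − 5 = −4q − 2 ⇒ q = 3/14.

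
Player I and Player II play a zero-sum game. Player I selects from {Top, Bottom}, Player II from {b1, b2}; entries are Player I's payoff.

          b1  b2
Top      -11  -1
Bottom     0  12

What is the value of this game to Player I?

0

Row minima: Top → -11, Bottom → 0; maximin = 0.
Column maxima: b1 → 0, b2 → 12; minimax = 0.
Since maximin = minimax = 0, there is a saddle point and the value is 0.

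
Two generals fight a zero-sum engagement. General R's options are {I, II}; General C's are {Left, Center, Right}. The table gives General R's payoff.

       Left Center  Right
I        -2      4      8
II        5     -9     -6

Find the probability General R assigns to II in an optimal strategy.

Row minima: I → -2, II → -9; maximin = -2.
Column maxima: Left → 5, Center → 4, Right → 8; minimax = 4.
-2 ≠ 4, so there is no saddle point; optimal play is mixed.
Right is strictly dominated by Center (it gives General R strictly more in every row), so General C never plays it.
On the remaining 2×2 (I, II vs Left, Center):
Let General R play I with probability p. Expected payoff against Left: (-2)p + 5(1−p) = −7p + 5; against Center: 4p + (-9)(1−p) = 13p − 9.
Setting these equal: −7p + 5 = 13p − 9 ⇒ −20p = -14 ⇒ p = 7/10, and the value is (-7)·(7/10) + 5 = 1/10.
For General C: with q = P(Left), equating I's and II's payoffs gives −6q + 4 = 14q − 9 ⇒ q = 13/20.

3/10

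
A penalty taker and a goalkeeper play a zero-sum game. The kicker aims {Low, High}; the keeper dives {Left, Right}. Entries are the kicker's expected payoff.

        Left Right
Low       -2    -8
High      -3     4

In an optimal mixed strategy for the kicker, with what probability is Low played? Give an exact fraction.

Row minima: Low → -8, High → -3; maximin = -3.
Column maxima: Left → -2, Right → 4; minimax = -2.
-3 ≠ -2, so there is no saddle point; optimal play is mixed.
Let the kicker play Low with probability p. Expected payoff against Left: (-2)p + (-3)(1−p) = p − 3; against Right: (-8)p + 4(1−p) = −12p + 4.
Setting these equal: p − 3 = −12p + 4 ⇒ 13p = 7 ⇒ p = 7/13, and the value is (1)·(7/13) − 3 = -32/13.
For the keeper: with q = P(Left), equating Low's and High's payoffs gives 6q − 8 = −7q + 4 ⇒ q = 12/13.

7/13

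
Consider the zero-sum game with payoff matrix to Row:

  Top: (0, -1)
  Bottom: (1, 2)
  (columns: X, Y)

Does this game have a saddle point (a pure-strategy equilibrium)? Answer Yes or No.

Yes

Row minima: Top → -1, Bottom → 1; maximin = 1.
Column maxima: X → 1, Y → 2; minimax = 1.
maximin = minimax = 1, so a saddle point exists.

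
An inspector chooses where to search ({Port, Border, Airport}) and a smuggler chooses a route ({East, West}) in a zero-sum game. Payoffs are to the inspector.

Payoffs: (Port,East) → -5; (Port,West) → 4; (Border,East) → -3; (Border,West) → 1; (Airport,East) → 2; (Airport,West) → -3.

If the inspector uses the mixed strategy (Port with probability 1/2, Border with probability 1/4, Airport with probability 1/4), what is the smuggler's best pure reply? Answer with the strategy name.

East

If the smuggler plays East, the inspector's expected payoff is (1/2)·(-5) + (1/4)·(-3) + (1/4)·2 = -11/4.
If the smuggler plays West, the inspector's expected payoff is (1/2)·4 + (1/4)·1 + (1/4)·(-3) = 3/2.
The smuggler minimizes the inspector's payoff; the smallest is -11/4, so the best response is East.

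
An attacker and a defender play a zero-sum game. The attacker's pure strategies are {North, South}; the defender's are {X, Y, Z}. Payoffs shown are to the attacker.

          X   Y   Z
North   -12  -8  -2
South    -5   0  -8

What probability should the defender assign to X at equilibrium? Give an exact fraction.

Row minima: North → -12, South → -8; maximin = -8.
Column maxima: X → -5, Y → 0, Z → -2; minimax = -5.
-8 ≠ -5, so there is no saddle point; optimal play is mixed.
Y is strictly dominated by X (it gives the attacker strictly more in every row), so the defender never plays it.
On the remaining 2×2 (North, South vs X, Z):
Let the attacker play North with probability p. Expected payoff against X: (-12)p + (-5)(1−p) = −7p − 5; against Z: (-2)p + (-8)(1−p) = 6p − 8.
Setting these equal: −7p − 5 = 6p − 8 ⇒ −13p = -3 ⇒ p = 3/13, and the value is (-7)·(3/13) − 5 = -86/13.
For the defender: with q = P(X), equating North's and South's payoffs gives −10q − 2 = 3q − 8 ⇒ q = 6/13.

6/13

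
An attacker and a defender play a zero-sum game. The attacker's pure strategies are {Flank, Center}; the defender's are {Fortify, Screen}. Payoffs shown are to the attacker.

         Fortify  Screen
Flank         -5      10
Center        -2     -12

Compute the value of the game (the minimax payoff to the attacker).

Row minima: Flank → -5, Center → -12; maximin = -5.
Column maxima: Fortify → -2, Screen → 10; minimax = -2.
-5 ≠ -2, so there is no saddle point; optimal play is mixed.
Let the attacker play Flank with probability p. Expected payoff against Fortify: (-5)p + (-2)(1−p) = −3p − 2; against Screen: 10p + (-12)(1−p) = 22p − 12.
Setting these equal: −3p − 2 = 22p − 12 ⇒ −25p = -10 ⇒ p = 2/5, and the value is (-3)·(2/5) − 2 = -16/5.
For the defender: with q = P(Fortify), equating Flank's and Center's payoffs gives −15q + 10 = 10q − 12 ⇒ q = 22/25.

-16/5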